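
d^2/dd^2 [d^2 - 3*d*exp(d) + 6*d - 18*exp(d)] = -3*d*exp(d) - 24*exp(d) + 2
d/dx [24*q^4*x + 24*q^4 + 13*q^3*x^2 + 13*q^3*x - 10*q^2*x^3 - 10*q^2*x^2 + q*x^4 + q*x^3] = q*(24*q^3 + 26*q^2*x + 13*q^2 - 30*q*x^2 - 20*q*x + 4*x^3 + 3*x^2)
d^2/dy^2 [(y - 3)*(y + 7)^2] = 6*y + 22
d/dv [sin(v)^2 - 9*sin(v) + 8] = (2*sin(v) - 9)*cos(v)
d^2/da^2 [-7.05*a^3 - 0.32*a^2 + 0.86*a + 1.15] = -42.3*a - 0.64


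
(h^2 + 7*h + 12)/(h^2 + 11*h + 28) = (h + 3)/(h + 7)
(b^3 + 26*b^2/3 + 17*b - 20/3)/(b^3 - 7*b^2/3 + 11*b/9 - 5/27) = 9*(b^2 + 9*b + 20)/(9*b^2 - 18*b + 5)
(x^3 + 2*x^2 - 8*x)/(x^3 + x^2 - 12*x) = (x - 2)/(x - 3)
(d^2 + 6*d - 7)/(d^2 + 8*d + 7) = (d - 1)/(d + 1)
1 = 1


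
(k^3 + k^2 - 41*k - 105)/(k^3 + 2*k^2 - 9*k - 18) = (k^2 - 2*k - 35)/(k^2 - k - 6)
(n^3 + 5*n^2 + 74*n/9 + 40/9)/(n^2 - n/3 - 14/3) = (9*n^2 + 27*n + 20)/(3*(3*n - 7))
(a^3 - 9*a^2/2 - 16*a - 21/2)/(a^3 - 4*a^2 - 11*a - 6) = (2*a^2 - 11*a - 21)/(2*(a^2 - 5*a - 6))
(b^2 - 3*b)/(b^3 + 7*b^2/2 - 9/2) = 2*b*(b - 3)/(2*b^3 + 7*b^2 - 9)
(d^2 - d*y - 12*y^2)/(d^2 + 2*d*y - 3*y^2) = (-d + 4*y)/(-d + y)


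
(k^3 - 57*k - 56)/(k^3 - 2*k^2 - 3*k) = (k^2 - k - 56)/(k*(k - 3))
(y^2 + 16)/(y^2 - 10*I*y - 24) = (y + 4*I)/(y - 6*I)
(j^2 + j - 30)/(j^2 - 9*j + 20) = (j + 6)/(j - 4)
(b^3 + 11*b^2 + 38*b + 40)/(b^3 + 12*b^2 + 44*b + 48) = (b + 5)/(b + 6)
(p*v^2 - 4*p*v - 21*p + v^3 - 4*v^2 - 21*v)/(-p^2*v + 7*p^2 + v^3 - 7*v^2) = (-v - 3)/(p - v)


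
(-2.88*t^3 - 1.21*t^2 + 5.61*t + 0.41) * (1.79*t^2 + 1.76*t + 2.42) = -5.1552*t^5 - 7.2347*t^4 + 0.9427*t^3 + 7.6793*t^2 + 14.2978*t + 0.9922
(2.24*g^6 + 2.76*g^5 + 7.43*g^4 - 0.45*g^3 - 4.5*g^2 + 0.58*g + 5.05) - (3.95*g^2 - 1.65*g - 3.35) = 2.24*g^6 + 2.76*g^5 + 7.43*g^4 - 0.45*g^3 - 8.45*g^2 + 2.23*g + 8.4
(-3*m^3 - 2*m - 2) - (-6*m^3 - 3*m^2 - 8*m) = 3*m^3 + 3*m^2 + 6*m - 2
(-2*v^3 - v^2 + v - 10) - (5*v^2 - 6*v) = -2*v^3 - 6*v^2 + 7*v - 10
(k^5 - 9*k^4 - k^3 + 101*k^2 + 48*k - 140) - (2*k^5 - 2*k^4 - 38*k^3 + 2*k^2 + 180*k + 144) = -k^5 - 7*k^4 + 37*k^3 + 99*k^2 - 132*k - 284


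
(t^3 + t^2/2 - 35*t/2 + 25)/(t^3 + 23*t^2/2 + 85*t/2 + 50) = (2*t^2 - 9*t + 10)/(2*t^2 + 13*t + 20)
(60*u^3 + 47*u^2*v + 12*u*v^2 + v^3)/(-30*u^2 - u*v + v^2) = (-12*u^2 - 7*u*v - v^2)/(6*u - v)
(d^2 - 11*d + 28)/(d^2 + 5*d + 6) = (d^2 - 11*d + 28)/(d^2 + 5*d + 6)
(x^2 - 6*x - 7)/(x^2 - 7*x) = (x + 1)/x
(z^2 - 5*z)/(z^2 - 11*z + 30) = z/(z - 6)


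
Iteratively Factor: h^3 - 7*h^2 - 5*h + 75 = (h + 3)*(h^2 - 10*h + 25) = (h - 5)*(h + 3)*(h - 5)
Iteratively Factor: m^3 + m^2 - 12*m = (m + 4)*(m^2 - 3*m) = m*(m + 4)*(m - 3)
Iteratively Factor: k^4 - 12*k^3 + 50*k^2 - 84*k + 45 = (k - 1)*(k^3 - 11*k^2 + 39*k - 45) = (k - 3)*(k - 1)*(k^2 - 8*k + 15) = (k - 5)*(k - 3)*(k - 1)*(k - 3)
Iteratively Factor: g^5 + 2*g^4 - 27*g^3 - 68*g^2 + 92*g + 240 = (g + 3)*(g^4 - g^3 - 24*g^2 + 4*g + 80) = (g + 2)*(g + 3)*(g^3 - 3*g^2 - 18*g + 40) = (g - 5)*(g + 2)*(g + 3)*(g^2 + 2*g - 8) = (g - 5)*(g + 2)*(g + 3)*(g + 4)*(g - 2)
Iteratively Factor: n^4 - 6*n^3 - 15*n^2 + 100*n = (n - 5)*(n^3 - n^2 - 20*n) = (n - 5)^2*(n^2 + 4*n) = (n - 5)^2*(n + 4)*(n)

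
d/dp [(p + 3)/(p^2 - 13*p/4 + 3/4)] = 8*(-2*p^2 - 12*p + 21)/(16*p^4 - 104*p^3 + 193*p^2 - 78*p + 9)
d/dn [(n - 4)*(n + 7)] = 2*n + 3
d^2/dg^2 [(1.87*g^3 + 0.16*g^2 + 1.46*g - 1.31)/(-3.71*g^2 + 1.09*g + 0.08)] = (2.8421709430404e-14*g^5 - 2.8421709430404e-14*g^4 - 47.038746*g^3 + 106.922514*g^2 - 34.45683*g + 4.143014)/(51.064811*g^6 - 45.008607*g^5 + 9.920169*g^4 + 0.646043*g^3 - 0.213912*g^2 - 0.020928*g - 0.000512)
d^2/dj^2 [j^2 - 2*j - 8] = 2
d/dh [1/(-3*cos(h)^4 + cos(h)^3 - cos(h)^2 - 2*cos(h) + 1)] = (-12*cos(h)^3 + 3*cos(h)^2 - 2*cos(h) - 2)*sin(h)/(3*cos(h)^4 - cos(h)^3 + cos(h)^2 + 2*cos(h) - 1)^2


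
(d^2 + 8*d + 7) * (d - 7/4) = d^3 + 25*d^2/4 - 7*d - 49/4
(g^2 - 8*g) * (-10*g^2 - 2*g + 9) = -10*g^4 + 78*g^3 + 25*g^2 - 72*g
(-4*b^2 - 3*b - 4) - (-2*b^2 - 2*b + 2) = -2*b^2 - b - 6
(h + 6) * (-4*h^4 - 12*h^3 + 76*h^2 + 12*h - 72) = -4*h^5 - 36*h^4 + 4*h^3 + 468*h^2 - 432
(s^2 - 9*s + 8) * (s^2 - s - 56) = s^4 - 10*s^3 - 39*s^2 + 496*s - 448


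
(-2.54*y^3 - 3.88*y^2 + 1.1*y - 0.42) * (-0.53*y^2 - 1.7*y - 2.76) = 1.3462*y^5 + 6.3744*y^4 + 13.0234*y^3 + 9.0614*y^2 - 2.322*y + 1.1592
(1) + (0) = 1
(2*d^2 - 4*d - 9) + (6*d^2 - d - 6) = 8*d^2 - 5*d - 15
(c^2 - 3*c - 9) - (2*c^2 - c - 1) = -c^2 - 2*c - 8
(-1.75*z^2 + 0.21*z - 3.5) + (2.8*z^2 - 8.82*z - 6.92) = 1.05*z^2 - 8.61*z - 10.42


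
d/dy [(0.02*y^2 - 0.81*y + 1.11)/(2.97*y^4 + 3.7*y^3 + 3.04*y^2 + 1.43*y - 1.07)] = (-0.1188*y^5 + 7.1431*y^4 - 7.1928*y^3 - 9.83*y^2 - 6.7916*y - 0.7206)/(8.8209*y^8 + 21.978*y^7 + 31.7476*y^6 + 30.9902*y^5 + 13.4678*y^4 + 0.776399999999999*y^3 - 4.4607*y^2 - 3.0602*y + 1.1449)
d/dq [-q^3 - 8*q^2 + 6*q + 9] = -3*q^2 - 16*q + 6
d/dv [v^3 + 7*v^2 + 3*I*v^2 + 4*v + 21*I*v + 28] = 3*v^2 + v*(14 + 6*I) + 4 + 21*I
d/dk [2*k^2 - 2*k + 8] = 4*k - 2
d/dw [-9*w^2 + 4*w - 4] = 4 - 18*w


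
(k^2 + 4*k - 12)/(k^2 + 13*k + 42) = (k - 2)/(k + 7)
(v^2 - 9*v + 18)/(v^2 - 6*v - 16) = (-v^2 + 9*v - 18)/(-v^2 + 6*v + 16)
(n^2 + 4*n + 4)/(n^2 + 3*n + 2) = (n + 2)/(n + 1)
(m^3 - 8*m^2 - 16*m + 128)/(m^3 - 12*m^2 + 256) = (m - 4)/(m - 8)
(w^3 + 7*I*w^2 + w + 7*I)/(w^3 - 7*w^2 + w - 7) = (w + 7*I)/(w - 7)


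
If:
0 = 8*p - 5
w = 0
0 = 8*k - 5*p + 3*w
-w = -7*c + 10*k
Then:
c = 125/224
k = 25/64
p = 5/8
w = 0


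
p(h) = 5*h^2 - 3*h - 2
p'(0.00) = -3.00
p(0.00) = -2.00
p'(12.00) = 117.00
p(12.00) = 682.00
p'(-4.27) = -45.70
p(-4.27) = 101.97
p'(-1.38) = -16.80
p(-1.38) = 11.66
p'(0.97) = 6.70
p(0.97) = -0.21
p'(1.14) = 8.40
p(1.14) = 1.08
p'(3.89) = 35.90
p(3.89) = 61.99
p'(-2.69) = -29.90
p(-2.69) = 42.25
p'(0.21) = -0.90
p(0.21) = -2.41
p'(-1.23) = -15.30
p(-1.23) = 9.25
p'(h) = 10*h - 3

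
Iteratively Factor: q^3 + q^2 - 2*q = (q - 1)*(q^2 + 2*q) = q*(q - 1)*(q + 2)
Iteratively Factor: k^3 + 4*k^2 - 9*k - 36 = (k + 3)*(k^2 + k - 12) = (k - 3)*(k + 3)*(k + 4)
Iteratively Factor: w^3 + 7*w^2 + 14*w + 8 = (w + 1)*(w^2 + 6*w + 8) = (w + 1)*(w + 2)*(w + 4)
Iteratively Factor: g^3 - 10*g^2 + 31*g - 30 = (g - 5)*(g^2 - 5*g + 6) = (g - 5)*(g - 2)*(g - 3)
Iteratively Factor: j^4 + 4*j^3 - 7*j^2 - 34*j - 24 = (j + 4)*(j^3 - 7*j - 6) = (j - 3)*(j + 4)*(j^2 + 3*j + 2) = (j - 3)*(j + 1)*(j + 4)*(j + 2)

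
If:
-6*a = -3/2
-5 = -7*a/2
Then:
No Solution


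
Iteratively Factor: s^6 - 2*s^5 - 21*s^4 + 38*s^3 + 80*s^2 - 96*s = (s - 4)*(s^5 + 2*s^4 - 13*s^3 - 14*s^2 + 24*s) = (s - 4)*(s + 2)*(s^4 - 13*s^2 + 12*s) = (s - 4)*(s - 3)*(s + 2)*(s^3 + 3*s^2 - 4*s) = (s - 4)*(s - 3)*(s - 1)*(s + 2)*(s^2 + 4*s) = s*(s - 4)*(s - 3)*(s - 1)*(s + 2)*(s + 4)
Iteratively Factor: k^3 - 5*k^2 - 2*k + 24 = (k - 4)*(k^2 - k - 6) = (k - 4)*(k - 3)*(k + 2)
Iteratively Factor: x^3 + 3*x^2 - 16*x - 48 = (x + 4)*(x^2 - x - 12) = (x + 3)*(x + 4)*(x - 4)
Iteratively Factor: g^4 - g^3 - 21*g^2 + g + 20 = (g + 4)*(g^3 - 5*g^2 - g + 5) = (g - 5)*(g + 4)*(g^2 - 1) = (g - 5)*(g + 1)*(g + 4)*(g - 1)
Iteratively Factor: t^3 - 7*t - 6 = (t + 1)*(t^2 - t - 6) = (t + 1)*(t + 2)*(t - 3)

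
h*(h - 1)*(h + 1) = h^3 - h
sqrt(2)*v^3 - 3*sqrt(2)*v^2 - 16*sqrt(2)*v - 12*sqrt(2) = (v - 6)*(v + 2)*(sqrt(2)*v + sqrt(2))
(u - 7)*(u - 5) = u^2 - 12*u + 35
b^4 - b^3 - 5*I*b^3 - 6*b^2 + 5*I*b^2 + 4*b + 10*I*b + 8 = (b - 2)*(b + 1)*(b - 4*I)*(b - I)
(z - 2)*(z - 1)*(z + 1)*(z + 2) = z^4 - 5*z^2 + 4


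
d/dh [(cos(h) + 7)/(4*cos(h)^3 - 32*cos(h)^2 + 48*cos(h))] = (-221*cos(h) + 13*cos(2*h) + cos(3*h) + 181)*sin(h)/(8*(cos(h) - 6)^2*(cos(h) - 2)^2*cos(h)^2)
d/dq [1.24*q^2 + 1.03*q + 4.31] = 2.48*q + 1.03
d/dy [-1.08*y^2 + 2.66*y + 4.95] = 2.66 - 2.16*y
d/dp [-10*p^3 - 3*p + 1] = -30*p^2 - 3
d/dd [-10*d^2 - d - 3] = -20*d - 1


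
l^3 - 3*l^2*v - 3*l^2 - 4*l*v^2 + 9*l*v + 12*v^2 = (l - 3)*(l - 4*v)*(l + v)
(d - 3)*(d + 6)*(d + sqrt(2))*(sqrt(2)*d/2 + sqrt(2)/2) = sqrt(2)*d^4/2 + d^3 + 2*sqrt(2)*d^3 - 15*sqrt(2)*d^2/2 + 4*d^2 - 15*d - 9*sqrt(2)*d - 18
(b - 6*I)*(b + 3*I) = b^2 - 3*I*b + 18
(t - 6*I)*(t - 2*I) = t^2 - 8*I*t - 12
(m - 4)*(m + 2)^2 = m^3 - 12*m - 16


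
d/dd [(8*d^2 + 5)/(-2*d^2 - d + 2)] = (-8*d^2 + 52*d + 5)/(4*d^4 + 4*d^3 - 7*d^2 - 4*d + 4)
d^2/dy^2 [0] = 0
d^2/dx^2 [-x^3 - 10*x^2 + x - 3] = -6*x - 20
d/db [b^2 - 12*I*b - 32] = 2*b - 12*I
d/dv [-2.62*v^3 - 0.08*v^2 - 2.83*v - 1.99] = -7.86*v^2 - 0.16*v - 2.83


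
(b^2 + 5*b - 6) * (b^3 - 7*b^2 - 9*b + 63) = b^5 - 2*b^4 - 50*b^3 + 60*b^2 + 369*b - 378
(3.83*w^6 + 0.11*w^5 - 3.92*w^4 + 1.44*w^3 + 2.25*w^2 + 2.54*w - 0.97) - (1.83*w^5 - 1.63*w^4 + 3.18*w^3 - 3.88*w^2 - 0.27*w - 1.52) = 3.83*w^6 - 1.72*w^5 - 2.29*w^4 - 1.74*w^3 + 6.13*w^2 + 2.81*w + 0.55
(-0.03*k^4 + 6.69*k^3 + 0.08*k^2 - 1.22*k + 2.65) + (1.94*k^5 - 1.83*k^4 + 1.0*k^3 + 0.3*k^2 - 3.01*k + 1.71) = 1.94*k^5 - 1.86*k^4 + 7.69*k^3 + 0.38*k^2 - 4.23*k + 4.36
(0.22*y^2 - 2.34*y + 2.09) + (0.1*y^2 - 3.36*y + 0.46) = 0.32*y^2 - 5.7*y + 2.55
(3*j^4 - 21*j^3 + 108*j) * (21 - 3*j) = -9*j^5 + 126*j^4 - 441*j^3 - 324*j^2 + 2268*j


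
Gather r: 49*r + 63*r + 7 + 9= 112*r + 16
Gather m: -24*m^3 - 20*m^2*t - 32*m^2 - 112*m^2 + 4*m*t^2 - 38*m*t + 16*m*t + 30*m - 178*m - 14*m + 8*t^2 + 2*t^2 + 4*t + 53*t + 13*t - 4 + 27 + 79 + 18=-24*m^3 + m^2*(-20*t - 144) + m*(4*t^2 - 22*t - 162) + 10*t^2 + 70*t + 120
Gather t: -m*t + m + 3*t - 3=m + t*(3 - m) - 3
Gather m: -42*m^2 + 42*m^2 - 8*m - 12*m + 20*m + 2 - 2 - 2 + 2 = 0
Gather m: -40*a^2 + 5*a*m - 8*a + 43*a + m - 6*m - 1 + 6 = -40*a^2 + 35*a + m*(5*a - 5) + 5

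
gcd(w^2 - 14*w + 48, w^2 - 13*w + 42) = w - 6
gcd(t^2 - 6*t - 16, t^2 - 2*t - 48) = t - 8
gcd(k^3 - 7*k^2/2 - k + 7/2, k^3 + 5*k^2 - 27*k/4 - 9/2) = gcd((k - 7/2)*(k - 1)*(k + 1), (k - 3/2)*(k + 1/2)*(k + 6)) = 1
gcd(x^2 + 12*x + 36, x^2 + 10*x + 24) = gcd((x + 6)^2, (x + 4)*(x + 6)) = x + 6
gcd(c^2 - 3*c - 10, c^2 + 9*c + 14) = c + 2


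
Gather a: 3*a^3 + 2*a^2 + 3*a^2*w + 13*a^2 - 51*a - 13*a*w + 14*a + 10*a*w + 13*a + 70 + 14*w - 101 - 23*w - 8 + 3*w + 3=3*a^3 + a^2*(3*w + 15) + a*(-3*w - 24) - 6*w - 36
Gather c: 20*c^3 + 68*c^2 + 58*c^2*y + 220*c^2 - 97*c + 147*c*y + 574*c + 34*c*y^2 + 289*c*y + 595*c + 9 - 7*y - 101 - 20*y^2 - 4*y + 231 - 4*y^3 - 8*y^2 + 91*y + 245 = 20*c^3 + c^2*(58*y + 288) + c*(34*y^2 + 436*y + 1072) - 4*y^3 - 28*y^2 + 80*y + 384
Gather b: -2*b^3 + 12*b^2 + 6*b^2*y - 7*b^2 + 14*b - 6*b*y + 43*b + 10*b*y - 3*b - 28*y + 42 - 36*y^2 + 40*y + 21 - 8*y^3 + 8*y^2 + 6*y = -2*b^3 + b^2*(6*y + 5) + b*(4*y + 54) - 8*y^3 - 28*y^2 + 18*y + 63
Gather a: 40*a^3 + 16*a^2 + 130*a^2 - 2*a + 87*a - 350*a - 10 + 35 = 40*a^3 + 146*a^2 - 265*a + 25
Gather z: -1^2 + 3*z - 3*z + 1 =0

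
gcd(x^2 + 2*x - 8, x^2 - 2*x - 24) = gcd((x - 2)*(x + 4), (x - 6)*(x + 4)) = x + 4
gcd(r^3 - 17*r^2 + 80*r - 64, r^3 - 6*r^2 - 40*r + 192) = r - 8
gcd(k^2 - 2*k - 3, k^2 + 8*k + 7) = k + 1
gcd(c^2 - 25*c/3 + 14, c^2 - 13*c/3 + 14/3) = c - 7/3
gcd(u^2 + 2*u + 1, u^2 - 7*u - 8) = u + 1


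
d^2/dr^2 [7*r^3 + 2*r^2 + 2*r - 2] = 42*r + 4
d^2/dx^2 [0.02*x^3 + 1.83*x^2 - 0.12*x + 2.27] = 0.12*x + 3.66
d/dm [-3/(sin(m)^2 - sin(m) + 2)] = 3*(2*sin(m) - 1)*cos(m)/(sin(m)^2 - sin(m) + 2)^2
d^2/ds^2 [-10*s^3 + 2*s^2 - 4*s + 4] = 4 - 60*s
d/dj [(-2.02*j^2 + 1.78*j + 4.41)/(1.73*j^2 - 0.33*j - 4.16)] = (-2.4128*j^2 + 1.5478*j - 5.9495)/(2.9929*j^4 - 1.1418*j^3 - 14.2847*j^2 + 2.7456*j + 17.3056)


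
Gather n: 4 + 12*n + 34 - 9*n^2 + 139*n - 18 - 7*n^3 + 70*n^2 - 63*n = -7*n^3 + 61*n^2 + 88*n + 20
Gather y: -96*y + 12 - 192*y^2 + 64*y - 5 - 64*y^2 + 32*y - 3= 4 - 256*y^2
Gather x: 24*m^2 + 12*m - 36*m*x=24*m^2 - 36*m*x + 12*m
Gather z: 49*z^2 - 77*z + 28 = 49*z^2 - 77*z + 28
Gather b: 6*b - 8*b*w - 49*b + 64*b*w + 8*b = b*(56*w - 35)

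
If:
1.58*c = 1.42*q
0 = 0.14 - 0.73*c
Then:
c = 0.19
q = 0.21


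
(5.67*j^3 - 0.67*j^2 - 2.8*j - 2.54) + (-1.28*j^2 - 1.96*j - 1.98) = 5.67*j^3 - 1.95*j^2 - 4.76*j - 4.52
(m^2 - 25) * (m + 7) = m^3 + 7*m^2 - 25*m - 175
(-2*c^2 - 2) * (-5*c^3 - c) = 10*c^5 + 12*c^3 + 2*c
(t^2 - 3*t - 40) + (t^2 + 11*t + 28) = 2*t^2 + 8*t - 12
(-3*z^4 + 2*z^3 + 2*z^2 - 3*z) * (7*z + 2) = -21*z^5 + 8*z^4 + 18*z^3 - 17*z^2 - 6*z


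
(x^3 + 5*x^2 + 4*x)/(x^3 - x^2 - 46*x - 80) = x*(x^2 + 5*x + 4)/(x^3 - x^2 - 46*x - 80)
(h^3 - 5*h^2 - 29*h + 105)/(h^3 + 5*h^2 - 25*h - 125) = (h^2 - 10*h + 21)/(h^2 - 25)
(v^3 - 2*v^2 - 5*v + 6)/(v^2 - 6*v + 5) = (v^2 - v - 6)/(v - 5)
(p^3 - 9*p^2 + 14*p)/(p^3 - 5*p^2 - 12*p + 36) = p*(p - 7)/(p^2 - 3*p - 18)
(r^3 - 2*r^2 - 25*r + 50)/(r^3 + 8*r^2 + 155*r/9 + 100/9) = 9*(r^2 - 7*r + 10)/(9*r^2 + 27*r + 20)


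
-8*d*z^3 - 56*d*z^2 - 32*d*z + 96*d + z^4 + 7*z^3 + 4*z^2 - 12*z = (-8*d + z)*(z - 1)*(z + 2)*(z + 6)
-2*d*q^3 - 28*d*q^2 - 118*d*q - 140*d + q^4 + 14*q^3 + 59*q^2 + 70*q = (-2*d + q)*(q + 2)*(q + 5)*(q + 7)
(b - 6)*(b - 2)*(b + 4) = b^3 - 4*b^2 - 20*b + 48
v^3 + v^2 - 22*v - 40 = (v - 5)*(v + 2)*(v + 4)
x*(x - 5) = x^2 - 5*x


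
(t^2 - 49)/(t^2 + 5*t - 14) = (t - 7)/(t - 2)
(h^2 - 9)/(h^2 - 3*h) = (h + 3)/h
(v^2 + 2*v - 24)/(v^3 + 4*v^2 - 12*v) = (v - 4)/(v*(v - 2))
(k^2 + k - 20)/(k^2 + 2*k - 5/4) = 4*(k^2 + k - 20)/(4*k^2 + 8*k - 5)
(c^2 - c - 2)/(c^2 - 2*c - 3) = (c - 2)/(c - 3)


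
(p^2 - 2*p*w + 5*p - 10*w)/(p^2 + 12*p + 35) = (p - 2*w)/(p + 7)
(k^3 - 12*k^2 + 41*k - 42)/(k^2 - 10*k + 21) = k - 2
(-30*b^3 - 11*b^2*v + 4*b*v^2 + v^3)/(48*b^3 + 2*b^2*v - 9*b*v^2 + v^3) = (5*b + v)/(-8*b + v)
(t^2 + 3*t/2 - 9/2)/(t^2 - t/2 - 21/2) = (2*t - 3)/(2*t - 7)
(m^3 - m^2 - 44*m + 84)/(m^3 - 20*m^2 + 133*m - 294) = (m^2 + 5*m - 14)/(m^2 - 14*m + 49)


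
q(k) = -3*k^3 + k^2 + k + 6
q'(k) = -9*k^2 + 2*k + 1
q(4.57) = -254.88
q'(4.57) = -177.82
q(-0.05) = 5.95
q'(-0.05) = 0.88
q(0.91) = 5.48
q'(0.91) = -4.63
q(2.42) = -28.24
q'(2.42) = -46.87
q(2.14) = -16.68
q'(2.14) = -35.94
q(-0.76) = 7.13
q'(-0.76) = -5.72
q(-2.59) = 62.24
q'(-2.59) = -64.55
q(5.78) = -534.11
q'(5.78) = -288.12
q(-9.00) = 2265.00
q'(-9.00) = -746.00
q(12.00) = -5022.00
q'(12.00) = -1271.00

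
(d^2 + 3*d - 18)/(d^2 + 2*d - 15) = (d + 6)/(d + 5)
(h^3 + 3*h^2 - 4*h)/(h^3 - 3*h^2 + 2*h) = (h + 4)/(h - 2)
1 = 1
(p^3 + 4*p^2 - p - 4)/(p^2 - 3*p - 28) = (p^2 - 1)/(p - 7)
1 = 1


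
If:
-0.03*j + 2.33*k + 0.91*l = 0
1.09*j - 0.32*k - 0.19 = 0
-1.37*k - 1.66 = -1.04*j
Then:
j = -0.23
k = -1.39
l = 3.55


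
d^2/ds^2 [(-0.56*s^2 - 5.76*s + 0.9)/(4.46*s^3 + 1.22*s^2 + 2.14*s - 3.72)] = (-22.278592*s^6 - 687.453696*s^5 + 58.8505920000001*s^4 + 44.0074879999999*s^3 - 1102.455648*s^2 - 53.156304*s - 90.795024)/(88.716536*s^9 + 72.803256*s^8 + 147.618864*s^7 - 150.3094*s^6 - 50.617008*s^5 - 212.880216*s^4 + 136.68508*s^3 - 0.459791999999993*s^2 + 88.842528*s - 51.478848)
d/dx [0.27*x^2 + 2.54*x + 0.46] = 0.54*x + 2.54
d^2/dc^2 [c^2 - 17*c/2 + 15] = 2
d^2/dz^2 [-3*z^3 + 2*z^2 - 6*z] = 4 - 18*z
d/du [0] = 0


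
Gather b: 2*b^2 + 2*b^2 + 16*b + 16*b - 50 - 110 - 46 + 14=4*b^2 + 32*b - 192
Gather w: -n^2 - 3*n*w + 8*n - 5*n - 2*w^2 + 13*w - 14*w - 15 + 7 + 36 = -n^2 + 3*n - 2*w^2 + w*(-3*n - 1) + 28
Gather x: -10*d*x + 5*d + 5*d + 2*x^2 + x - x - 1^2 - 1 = -10*d*x + 10*d + 2*x^2 - 2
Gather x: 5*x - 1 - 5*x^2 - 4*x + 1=-5*x^2 + x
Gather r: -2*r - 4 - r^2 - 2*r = -r^2 - 4*r - 4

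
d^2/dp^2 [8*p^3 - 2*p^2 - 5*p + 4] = 48*p - 4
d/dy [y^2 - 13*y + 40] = 2*y - 13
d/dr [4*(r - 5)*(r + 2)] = 8*r - 12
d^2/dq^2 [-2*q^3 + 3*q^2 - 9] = 6 - 12*q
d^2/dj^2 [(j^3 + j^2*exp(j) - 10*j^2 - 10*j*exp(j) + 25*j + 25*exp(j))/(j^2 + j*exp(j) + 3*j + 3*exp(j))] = 128/(j^3 + 9*j^2 + 27*j + 27)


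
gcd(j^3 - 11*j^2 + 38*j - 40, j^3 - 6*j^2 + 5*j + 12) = j - 4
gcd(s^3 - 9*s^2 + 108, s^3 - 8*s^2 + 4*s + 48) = s - 6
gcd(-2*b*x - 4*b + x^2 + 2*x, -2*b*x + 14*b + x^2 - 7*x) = -2*b + x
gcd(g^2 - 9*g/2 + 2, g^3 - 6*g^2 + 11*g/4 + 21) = g - 4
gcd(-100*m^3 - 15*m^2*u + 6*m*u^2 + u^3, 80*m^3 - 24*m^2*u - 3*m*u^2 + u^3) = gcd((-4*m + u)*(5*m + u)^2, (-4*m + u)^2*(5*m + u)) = -20*m^2 + m*u + u^2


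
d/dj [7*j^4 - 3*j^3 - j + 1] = 28*j^3 - 9*j^2 - 1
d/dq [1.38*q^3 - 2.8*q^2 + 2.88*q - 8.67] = 4.14*q^2 - 5.6*q + 2.88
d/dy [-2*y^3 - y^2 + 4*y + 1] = -6*y^2 - 2*y + 4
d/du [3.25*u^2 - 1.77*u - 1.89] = 6.5*u - 1.77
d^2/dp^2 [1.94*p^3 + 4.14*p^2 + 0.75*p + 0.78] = 11.64*p + 8.28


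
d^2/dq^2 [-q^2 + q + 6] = -2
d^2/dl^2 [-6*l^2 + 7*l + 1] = -12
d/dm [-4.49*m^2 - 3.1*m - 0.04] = -8.98*m - 3.1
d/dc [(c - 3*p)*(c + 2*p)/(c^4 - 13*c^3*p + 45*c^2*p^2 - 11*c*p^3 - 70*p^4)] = ((-2*c + p)*(-c^4 + 13*c^3*p - 45*c^2*p^2 + 11*c*p^3 + 70*p^4) - (c - 3*p)*(c + 2*p)*(4*c^3 - 39*c^2*p + 90*c*p^2 - 11*p^3))/(-c^4 + 13*c^3*p - 45*c^2*p^2 + 11*c*p^3 + 70*p^4)^2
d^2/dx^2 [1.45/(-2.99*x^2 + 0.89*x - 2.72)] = (25.92629*x^2 - 7.71719*x - 1.45*(5.98*x - 0.89)*(11.96*x - 1.78) + 23.58512)/(2.99*x^2 - 0.89*x + 2.72)^3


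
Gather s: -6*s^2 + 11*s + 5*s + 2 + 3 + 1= -6*s^2 + 16*s + 6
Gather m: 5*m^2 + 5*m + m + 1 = 5*m^2 + 6*m + 1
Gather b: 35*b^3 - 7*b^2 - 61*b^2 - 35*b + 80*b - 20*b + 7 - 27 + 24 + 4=35*b^3 - 68*b^2 + 25*b + 8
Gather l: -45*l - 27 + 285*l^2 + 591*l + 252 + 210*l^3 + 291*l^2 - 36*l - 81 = 210*l^3 + 576*l^2 + 510*l + 144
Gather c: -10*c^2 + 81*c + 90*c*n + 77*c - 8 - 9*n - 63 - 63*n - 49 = -10*c^2 + c*(90*n + 158) - 72*n - 120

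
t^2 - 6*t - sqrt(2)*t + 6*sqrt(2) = (t - 6)*(t - sqrt(2))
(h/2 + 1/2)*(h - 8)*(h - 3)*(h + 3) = h^4/2 - 7*h^3/2 - 17*h^2/2 + 63*h/2 + 36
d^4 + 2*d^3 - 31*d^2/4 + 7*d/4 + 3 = (d - 3/2)*(d - 1)*(d + 1/2)*(d + 4)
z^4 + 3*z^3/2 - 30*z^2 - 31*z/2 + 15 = (z - 5)*(z - 1/2)*(z + 1)*(z + 6)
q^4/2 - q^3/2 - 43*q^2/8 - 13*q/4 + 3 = (q/2 + 1)*(q - 4)*(q - 1/2)*(q + 3/2)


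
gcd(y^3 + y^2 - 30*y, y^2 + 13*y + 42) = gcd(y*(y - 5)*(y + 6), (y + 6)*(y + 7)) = y + 6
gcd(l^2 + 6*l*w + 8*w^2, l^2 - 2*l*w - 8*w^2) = l + 2*w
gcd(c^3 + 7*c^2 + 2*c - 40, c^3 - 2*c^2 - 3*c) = 1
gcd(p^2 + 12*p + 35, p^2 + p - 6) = 1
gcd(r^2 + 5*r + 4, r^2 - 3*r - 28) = r + 4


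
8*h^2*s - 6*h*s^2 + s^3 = s*(-4*h + s)*(-2*h + s)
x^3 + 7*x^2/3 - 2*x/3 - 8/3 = (x - 1)*(x + 4/3)*(x + 2)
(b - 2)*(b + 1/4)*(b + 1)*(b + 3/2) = b^4 + 3*b^3/4 - 27*b^2/8 - 31*b/8 - 3/4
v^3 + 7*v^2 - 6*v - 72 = (v - 3)*(v + 4)*(v + 6)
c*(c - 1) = c^2 - c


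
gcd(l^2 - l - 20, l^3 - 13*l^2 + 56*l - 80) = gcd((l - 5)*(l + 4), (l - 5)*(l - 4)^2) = l - 5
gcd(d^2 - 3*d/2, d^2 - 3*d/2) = d^2 - 3*d/2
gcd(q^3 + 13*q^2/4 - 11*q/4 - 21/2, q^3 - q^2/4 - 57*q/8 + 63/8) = q^2 + 5*q/4 - 21/4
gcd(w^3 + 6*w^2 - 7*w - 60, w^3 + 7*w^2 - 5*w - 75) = w^2 + 2*w - 15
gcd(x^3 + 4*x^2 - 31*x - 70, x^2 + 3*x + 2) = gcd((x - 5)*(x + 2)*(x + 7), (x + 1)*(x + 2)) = x + 2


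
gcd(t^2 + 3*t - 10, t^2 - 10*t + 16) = t - 2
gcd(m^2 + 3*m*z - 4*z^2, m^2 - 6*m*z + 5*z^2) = -m + z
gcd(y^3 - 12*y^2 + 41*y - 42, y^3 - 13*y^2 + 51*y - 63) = y^2 - 10*y + 21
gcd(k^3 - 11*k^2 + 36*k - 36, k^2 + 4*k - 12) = k - 2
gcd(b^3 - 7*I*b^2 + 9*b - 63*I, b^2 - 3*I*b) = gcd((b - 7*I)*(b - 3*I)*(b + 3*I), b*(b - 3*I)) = b - 3*I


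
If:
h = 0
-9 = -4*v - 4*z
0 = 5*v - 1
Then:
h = 0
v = 1/5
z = 41/20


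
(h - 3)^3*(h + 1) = h^4 - 8*h^3 + 18*h^2 - 27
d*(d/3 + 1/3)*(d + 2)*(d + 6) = d^4/3 + 3*d^3 + 20*d^2/3 + 4*d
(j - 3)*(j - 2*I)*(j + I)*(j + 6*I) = j^4 - 3*j^3 + 5*I*j^3 + 8*j^2 - 15*I*j^2 - 24*j + 12*I*j - 36*I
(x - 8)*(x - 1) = x^2 - 9*x + 8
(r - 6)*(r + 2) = r^2 - 4*r - 12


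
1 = 1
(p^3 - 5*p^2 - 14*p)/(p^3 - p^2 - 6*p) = (p - 7)/(p - 3)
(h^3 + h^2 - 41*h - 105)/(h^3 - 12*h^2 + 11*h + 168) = (h + 5)/(h - 8)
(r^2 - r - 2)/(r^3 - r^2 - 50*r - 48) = (r - 2)/(r^2 - 2*r - 48)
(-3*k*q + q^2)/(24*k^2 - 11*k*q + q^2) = q/(-8*k + q)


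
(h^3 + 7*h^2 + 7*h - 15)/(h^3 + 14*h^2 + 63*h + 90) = (h - 1)/(h + 6)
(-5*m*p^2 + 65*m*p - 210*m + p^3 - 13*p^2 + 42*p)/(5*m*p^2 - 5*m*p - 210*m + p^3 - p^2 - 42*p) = (-5*m*p + 30*m + p^2 - 6*p)/(5*m*p + 30*m + p^2 + 6*p)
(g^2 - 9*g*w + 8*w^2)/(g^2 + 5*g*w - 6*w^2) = (g - 8*w)/(g + 6*w)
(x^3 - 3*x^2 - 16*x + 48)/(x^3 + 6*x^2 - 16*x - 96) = (x - 3)/(x + 6)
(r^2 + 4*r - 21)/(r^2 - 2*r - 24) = (-r^2 - 4*r + 21)/(-r^2 + 2*r + 24)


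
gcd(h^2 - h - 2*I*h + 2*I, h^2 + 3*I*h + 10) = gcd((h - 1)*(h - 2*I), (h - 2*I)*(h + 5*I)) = h - 2*I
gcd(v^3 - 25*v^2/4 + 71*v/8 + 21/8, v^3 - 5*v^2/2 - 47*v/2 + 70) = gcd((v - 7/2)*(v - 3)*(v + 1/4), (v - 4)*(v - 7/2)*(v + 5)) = v - 7/2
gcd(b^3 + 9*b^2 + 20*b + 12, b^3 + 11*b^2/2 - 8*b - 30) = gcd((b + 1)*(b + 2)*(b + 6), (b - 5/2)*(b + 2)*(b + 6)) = b^2 + 8*b + 12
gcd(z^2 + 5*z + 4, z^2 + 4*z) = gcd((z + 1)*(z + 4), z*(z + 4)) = z + 4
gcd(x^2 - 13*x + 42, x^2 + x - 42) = x - 6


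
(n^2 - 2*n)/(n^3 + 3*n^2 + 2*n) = (n - 2)/(n^2 + 3*n + 2)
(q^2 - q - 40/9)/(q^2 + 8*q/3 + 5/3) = (q - 8/3)/(q + 1)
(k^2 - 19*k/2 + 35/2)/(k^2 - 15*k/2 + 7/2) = (2*k - 5)/(2*k - 1)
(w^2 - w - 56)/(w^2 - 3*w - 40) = (w + 7)/(w + 5)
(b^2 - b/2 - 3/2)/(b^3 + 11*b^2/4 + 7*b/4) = 2*(2*b - 3)/(b*(4*b + 7))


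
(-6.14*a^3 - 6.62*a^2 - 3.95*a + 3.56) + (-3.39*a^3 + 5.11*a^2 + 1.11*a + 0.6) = -9.53*a^3 - 1.51*a^2 - 2.84*a + 4.16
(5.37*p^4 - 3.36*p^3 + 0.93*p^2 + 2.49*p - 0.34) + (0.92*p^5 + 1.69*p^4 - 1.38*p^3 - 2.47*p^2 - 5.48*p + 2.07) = 0.92*p^5 + 7.06*p^4 - 4.74*p^3 - 1.54*p^2 - 2.99*p + 1.73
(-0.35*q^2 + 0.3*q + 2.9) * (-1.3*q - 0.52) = 0.455*q^3 - 0.208*q^2 - 3.926*q - 1.508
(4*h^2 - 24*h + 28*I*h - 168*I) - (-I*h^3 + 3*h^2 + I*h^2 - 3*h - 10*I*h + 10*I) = I*h^3 + h^2 - I*h^2 - 21*h + 38*I*h - 178*I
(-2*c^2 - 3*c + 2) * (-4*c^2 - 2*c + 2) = 8*c^4 + 16*c^3 - 6*c^2 - 10*c + 4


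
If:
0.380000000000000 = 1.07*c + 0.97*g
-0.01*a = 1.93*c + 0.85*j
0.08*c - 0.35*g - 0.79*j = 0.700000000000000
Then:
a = -412.130944481309*j - 346.640123866401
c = 1.69497898694979*j + 1.79606281796063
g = -1.86971908869719*j - 1.58947135589471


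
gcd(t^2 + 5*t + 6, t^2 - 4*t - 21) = t + 3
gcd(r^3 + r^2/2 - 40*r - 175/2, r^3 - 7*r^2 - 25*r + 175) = r^2 - 2*r - 35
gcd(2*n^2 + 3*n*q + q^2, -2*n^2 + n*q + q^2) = 2*n + q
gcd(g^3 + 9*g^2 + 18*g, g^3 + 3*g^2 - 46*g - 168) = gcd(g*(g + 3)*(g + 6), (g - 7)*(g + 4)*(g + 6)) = g + 6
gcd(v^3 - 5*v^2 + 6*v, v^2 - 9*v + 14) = v - 2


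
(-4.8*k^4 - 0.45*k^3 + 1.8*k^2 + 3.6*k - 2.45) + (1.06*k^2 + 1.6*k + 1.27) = -4.8*k^4 - 0.45*k^3 + 2.86*k^2 + 5.2*k - 1.18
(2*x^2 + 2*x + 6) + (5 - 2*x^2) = 2*x + 11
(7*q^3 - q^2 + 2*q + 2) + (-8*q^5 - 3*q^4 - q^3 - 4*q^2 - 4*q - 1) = -8*q^5 - 3*q^4 + 6*q^3 - 5*q^2 - 2*q + 1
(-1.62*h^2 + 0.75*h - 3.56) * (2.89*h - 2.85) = -4.6818*h^3 + 6.7845*h^2 - 12.4259*h + 10.146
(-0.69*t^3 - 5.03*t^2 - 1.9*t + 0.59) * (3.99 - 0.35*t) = 0.2415*t^4 - 0.9926*t^3 - 19.4047*t^2 - 7.7875*t + 2.3541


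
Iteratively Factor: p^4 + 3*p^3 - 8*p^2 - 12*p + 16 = (p - 1)*(p^3 + 4*p^2 - 4*p - 16) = (p - 1)*(p + 4)*(p^2 - 4) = (p - 1)*(p + 2)*(p + 4)*(p - 2)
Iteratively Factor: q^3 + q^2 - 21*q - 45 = (q - 5)*(q^2 + 6*q + 9) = (q - 5)*(q + 3)*(q + 3)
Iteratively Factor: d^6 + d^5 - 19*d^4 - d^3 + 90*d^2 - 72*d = (d + 3)*(d^5 - 2*d^4 - 13*d^3 + 38*d^2 - 24*d) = (d - 2)*(d + 3)*(d^4 - 13*d^2 + 12*d) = (d - 3)*(d - 2)*(d + 3)*(d^3 + 3*d^2 - 4*d) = (d - 3)*(d - 2)*(d + 3)*(d + 4)*(d^2 - d) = (d - 3)*(d - 2)*(d - 1)*(d + 3)*(d + 4)*(d)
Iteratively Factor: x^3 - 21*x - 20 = (x + 4)*(x^2 - 4*x - 5) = (x - 5)*(x + 4)*(x + 1)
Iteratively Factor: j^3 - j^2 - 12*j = (j + 3)*(j^2 - 4*j) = (j - 4)*(j + 3)*(j)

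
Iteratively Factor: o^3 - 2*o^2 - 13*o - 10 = (o + 1)*(o^2 - 3*o - 10) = (o - 5)*(o + 1)*(o + 2)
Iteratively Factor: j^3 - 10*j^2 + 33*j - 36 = (j - 3)*(j^2 - 7*j + 12) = (j - 3)^2*(j - 4)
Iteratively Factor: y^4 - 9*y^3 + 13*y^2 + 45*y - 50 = (y + 2)*(y^3 - 11*y^2 + 35*y - 25) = (y - 5)*(y + 2)*(y^2 - 6*y + 5) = (y - 5)*(y - 1)*(y + 2)*(y - 5)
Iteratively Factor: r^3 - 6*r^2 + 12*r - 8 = (r - 2)*(r^2 - 4*r + 4) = (r - 2)^2*(r - 2)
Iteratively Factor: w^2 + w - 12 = (w - 3)*(w + 4)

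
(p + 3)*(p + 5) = p^2 + 8*p + 15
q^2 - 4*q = q*(q - 4)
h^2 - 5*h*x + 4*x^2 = (h - 4*x)*(h - x)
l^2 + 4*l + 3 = (l + 1)*(l + 3)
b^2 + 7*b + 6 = (b + 1)*(b + 6)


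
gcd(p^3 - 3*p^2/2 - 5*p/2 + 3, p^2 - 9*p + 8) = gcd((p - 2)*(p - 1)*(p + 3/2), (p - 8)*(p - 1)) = p - 1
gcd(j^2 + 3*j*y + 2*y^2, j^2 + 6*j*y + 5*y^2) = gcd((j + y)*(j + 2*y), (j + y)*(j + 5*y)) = j + y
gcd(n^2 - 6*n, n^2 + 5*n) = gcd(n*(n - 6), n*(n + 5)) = n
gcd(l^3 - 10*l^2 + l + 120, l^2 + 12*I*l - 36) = 1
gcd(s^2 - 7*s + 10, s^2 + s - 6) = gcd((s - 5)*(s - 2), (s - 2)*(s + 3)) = s - 2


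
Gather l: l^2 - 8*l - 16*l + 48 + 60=l^2 - 24*l + 108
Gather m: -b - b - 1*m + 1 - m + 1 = -2*b - 2*m + 2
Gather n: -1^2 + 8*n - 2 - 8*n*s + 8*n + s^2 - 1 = n*(16 - 8*s) + s^2 - 4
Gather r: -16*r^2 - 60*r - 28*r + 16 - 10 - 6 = -16*r^2 - 88*r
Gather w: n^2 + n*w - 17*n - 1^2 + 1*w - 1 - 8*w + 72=n^2 - 17*n + w*(n - 7) + 70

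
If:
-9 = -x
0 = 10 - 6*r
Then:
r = 5/3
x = 9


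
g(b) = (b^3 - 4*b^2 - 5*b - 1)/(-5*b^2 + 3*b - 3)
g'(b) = (10*b - 3)*(b^3 - 4*b^2 - 5*b - 1)/(-5*b^2 + 3*b - 3)^2 + (3*b^2 - 8*b - 5)/(-5*b^2 + 3*b - 3)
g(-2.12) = 0.56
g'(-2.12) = -0.37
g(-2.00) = 0.52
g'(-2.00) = -0.38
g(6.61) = -0.40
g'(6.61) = -0.24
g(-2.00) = 0.52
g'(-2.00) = -0.38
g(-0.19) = 0.05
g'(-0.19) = 0.97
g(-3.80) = 1.09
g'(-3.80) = -0.28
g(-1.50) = 0.31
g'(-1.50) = -0.43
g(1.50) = 1.45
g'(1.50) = -0.73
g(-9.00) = 2.32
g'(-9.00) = -0.22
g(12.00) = -1.59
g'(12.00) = -0.21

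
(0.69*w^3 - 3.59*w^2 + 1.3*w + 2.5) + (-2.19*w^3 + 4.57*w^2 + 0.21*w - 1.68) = -1.5*w^3 + 0.98*w^2 + 1.51*w + 0.82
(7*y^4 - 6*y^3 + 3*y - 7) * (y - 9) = 7*y^5 - 69*y^4 + 54*y^3 + 3*y^2 - 34*y + 63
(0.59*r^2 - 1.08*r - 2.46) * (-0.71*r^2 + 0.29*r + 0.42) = -0.4189*r^4 + 0.9379*r^3 + 1.6812*r^2 - 1.167*r - 1.0332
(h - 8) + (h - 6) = 2*h - 14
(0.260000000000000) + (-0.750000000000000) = -0.490000000000000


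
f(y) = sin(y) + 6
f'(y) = cos(y)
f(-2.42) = 5.34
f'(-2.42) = -0.75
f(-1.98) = 5.08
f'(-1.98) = -0.40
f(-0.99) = 5.16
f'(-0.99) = 0.55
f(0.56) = 6.53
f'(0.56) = 0.85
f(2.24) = 6.78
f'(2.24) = -0.62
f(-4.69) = 7.00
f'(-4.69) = -0.02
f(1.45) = 6.99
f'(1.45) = 0.12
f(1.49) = 7.00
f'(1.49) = 0.08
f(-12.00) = 6.54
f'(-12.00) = 0.84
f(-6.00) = 6.28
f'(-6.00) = 0.96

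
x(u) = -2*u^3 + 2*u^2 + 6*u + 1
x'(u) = -6*u^2 + 4*u + 6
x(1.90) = 5.90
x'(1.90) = -8.06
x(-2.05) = 14.34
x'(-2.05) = -27.42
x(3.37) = -32.61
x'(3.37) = -48.66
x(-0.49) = -1.22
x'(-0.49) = 2.60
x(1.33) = 7.81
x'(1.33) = 0.71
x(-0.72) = -1.54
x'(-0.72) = 0.01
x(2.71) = -7.86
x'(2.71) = -27.22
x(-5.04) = 277.61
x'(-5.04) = -166.57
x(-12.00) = 3673.00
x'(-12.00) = -906.00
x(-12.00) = 3673.00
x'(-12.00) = -906.00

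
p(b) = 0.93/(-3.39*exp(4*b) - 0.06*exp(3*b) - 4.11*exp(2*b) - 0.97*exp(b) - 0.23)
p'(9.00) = 0.00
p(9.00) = 0.00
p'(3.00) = 0.00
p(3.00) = 0.00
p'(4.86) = 0.00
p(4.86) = -0.00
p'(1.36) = 0.00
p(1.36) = -0.00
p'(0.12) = 0.21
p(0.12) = -0.08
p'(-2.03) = 1.38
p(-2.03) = -2.17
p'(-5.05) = 0.11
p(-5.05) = -3.93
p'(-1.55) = 1.43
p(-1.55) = -1.48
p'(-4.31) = 0.23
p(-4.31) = -3.82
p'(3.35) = 0.00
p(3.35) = -0.00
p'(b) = 0.93*(13.56*exp(4*b) + 0.18*exp(3*b) + 8.22*exp(2*b) + 0.97*exp(b))/(-3.39*exp(4*b) - 0.06*exp(3*b) - 4.11*exp(2*b) - 0.97*exp(b) - 0.23)^2 = (12.6108*exp(3*b) + 0.1674*exp(2*b) + 7.6446*exp(b) + 0.9021)*exp(b)/(3.39*exp(4*b) + 0.06*exp(3*b) + 4.11*exp(2*b) + 0.97*exp(b) + 0.23)^2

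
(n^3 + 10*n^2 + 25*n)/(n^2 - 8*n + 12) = n*(n^2 + 10*n + 25)/(n^2 - 8*n + 12)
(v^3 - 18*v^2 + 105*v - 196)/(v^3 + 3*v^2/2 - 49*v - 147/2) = 2*(v^2 - 11*v + 28)/(2*v^2 + 17*v + 21)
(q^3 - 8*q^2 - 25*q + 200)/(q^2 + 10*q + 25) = (q^2 - 13*q + 40)/(q + 5)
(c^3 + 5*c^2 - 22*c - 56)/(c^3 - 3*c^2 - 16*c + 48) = (c^2 + 9*c + 14)/(c^2 + c - 12)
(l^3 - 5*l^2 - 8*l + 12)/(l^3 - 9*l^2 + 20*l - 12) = (l + 2)/(l - 2)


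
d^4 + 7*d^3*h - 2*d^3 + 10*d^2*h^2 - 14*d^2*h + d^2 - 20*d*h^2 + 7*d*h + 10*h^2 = (d - 1)^2*(d + 2*h)*(d + 5*h)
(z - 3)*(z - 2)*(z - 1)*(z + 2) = z^4 - 4*z^3 - z^2 + 16*z - 12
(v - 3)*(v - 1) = v^2 - 4*v + 3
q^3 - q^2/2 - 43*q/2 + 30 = (q - 4)*(q - 3/2)*(q + 5)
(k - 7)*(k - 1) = k^2 - 8*k + 7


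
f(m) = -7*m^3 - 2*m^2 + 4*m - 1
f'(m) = -21*m^2 - 4*m + 4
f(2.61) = -128.64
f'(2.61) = -149.49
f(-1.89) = 31.55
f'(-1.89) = -63.45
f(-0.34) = -2.32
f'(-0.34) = 2.93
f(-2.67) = 107.30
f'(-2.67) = -135.03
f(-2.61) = 99.39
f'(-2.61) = -128.61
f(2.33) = -91.08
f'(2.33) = -119.33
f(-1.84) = 28.48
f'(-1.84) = -59.74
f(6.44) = -1927.82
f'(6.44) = -892.71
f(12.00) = -12337.00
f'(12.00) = -3068.00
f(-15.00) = 23114.00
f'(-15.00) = -4661.00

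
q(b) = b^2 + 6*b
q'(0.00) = 6.00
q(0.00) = 0.00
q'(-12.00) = -18.00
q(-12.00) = 72.00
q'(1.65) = 9.30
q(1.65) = 12.62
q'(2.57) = 11.14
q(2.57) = 22.02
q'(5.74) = 17.48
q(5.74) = 67.39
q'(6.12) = 18.24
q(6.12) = 74.17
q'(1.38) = 8.76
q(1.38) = 10.18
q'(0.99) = 7.98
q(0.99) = 6.92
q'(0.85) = 7.70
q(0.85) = 5.82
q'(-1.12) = 3.76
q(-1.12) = -5.47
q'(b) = 2*b + 6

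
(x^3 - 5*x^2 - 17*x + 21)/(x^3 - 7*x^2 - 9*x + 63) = (x - 1)/(x - 3)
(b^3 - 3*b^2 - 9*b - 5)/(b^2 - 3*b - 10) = (b^2 + 2*b + 1)/(b + 2)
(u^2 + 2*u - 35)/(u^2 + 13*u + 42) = (u - 5)/(u + 6)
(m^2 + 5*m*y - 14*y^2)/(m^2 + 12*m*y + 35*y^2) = (m - 2*y)/(m + 5*y)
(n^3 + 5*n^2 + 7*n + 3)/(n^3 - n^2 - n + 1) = (n^2 + 4*n + 3)/(n^2 - 2*n + 1)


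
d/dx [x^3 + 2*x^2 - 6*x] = 3*x^2 + 4*x - 6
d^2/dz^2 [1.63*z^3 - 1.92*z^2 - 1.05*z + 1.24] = 9.78*z - 3.84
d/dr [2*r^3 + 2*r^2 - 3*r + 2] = 6*r^2 + 4*r - 3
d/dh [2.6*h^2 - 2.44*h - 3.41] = 5.2*h - 2.44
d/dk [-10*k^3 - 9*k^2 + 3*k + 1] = -30*k^2 - 18*k + 3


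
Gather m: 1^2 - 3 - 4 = -6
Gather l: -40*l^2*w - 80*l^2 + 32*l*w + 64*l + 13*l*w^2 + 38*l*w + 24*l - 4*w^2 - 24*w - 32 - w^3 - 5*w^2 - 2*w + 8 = l^2*(-40*w - 80) + l*(13*w^2 + 70*w + 88) - w^3 - 9*w^2 - 26*w - 24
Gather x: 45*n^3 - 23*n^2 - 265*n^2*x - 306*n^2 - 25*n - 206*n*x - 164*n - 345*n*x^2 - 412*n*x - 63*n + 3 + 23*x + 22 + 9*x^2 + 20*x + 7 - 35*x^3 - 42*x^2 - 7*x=45*n^3 - 329*n^2 - 252*n - 35*x^3 + x^2*(-345*n - 33) + x*(-265*n^2 - 618*n + 36) + 32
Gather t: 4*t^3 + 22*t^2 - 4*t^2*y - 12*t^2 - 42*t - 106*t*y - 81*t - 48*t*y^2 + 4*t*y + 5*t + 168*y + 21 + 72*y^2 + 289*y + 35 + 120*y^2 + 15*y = 4*t^3 + t^2*(10 - 4*y) + t*(-48*y^2 - 102*y - 118) + 192*y^2 + 472*y + 56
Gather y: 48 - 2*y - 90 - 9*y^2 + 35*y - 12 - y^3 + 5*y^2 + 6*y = -y^3 - 4*y^2 + 39*y - 54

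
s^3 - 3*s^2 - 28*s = s*(s - 7)*(s + 4)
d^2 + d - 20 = (d - 4)*(d + 5)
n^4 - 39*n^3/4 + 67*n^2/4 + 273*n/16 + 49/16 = (n - 7)*(n - 7/2)*(n + 1/4)*(n + 1/2)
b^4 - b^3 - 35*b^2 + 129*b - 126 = (b - 3)^2*(b - 2)*(b + 7)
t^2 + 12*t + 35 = (t + 5)*(t + 7)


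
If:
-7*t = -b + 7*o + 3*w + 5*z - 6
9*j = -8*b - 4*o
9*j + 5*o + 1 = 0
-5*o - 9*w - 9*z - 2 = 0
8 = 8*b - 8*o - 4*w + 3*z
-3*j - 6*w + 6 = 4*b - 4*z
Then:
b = -72/1427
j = 8588/12843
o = -2003/1427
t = 61100/29967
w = 917/1427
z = -364/4281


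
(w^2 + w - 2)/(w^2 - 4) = (w - 1)/(w - 2)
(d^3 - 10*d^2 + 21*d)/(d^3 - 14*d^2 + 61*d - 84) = d/(d - 4)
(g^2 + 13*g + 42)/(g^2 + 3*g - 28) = (g + 6)/(g - 4)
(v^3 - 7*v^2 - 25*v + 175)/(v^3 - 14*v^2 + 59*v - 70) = (v + 5)/(v - 2)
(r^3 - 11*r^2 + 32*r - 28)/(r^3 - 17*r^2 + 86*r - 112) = (r - 2)/(r - 8)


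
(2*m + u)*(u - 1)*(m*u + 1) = 2*m^2*u^2 - 2*m^2*u + m*u^3 - m*u^2 + 2*m*u - 2*m + u^2 - u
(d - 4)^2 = d^2 - 8*d + 16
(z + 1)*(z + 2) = z^2 + 3*z + 2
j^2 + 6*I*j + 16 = (j - 2*I)*(j + 8*I)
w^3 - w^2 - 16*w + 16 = (w - 4)*(w - 1)*(w + 4)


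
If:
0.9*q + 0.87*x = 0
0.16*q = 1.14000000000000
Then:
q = 7.12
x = -7.37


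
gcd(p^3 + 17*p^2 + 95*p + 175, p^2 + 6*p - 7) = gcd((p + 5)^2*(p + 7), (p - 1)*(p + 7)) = p + 7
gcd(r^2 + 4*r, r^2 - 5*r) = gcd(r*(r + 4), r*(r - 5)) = r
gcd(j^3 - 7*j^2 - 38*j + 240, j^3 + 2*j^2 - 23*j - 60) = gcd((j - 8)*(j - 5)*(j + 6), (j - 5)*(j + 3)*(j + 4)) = j - 5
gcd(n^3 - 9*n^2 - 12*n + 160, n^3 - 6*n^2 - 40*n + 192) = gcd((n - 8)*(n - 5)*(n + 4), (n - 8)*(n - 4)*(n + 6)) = n - 8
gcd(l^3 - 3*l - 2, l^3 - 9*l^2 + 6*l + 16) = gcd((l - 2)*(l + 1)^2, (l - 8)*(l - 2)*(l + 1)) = l^2 - l - 2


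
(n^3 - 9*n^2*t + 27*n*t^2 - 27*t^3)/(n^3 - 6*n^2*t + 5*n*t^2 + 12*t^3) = (-n^2 + 6*n*t - 9*t^2)/(-n^2 + 3*n*t + 4*t^2)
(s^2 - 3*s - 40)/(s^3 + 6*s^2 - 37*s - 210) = (s - 8)/(s^2 + s - 42)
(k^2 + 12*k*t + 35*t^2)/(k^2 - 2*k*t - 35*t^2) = (-k - 7*t)/(-k + 7*t)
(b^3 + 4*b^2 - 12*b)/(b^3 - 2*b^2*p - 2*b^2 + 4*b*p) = (-b - 6)/(-b + 2*p)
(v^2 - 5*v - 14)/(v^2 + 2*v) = (v - 7)/v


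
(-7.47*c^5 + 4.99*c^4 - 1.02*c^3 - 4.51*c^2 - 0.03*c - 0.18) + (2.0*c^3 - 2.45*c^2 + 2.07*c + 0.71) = -7.47*c^5 + 4.99*c^4 + 0.98*c^3 - 6.96*c^2 + 2.04*c + 0.53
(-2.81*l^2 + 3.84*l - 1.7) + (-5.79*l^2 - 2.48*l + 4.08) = -8.6*l^2 + 1.36*l + 2.38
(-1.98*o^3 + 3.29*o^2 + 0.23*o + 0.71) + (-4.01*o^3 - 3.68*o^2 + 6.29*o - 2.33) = -5.99*o^3 - 0.39*o^2 + 6.52*o - 1.62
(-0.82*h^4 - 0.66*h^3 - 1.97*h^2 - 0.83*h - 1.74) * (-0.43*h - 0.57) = 0.3526*h^5 + 0.7512*h^4 + 1.2233*h^3 + 1.4798*h^2 + 1.2213*h + 0.9918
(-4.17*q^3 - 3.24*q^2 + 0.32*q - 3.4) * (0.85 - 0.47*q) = 1.9599*q^4 - 2.0217*q^3 - 2.9044*q^2 + 1.87*q - 2.89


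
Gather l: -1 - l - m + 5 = -l - m + 4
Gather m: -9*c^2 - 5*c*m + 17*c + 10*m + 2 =-9*c^2 + 17*c + m*(10 - 5*c) + 2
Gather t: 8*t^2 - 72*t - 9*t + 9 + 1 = 8*t^2 - 81*t + 10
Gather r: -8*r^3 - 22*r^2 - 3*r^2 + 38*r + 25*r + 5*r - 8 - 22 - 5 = -8*r^3 - 25*r^2 + 68*r - 35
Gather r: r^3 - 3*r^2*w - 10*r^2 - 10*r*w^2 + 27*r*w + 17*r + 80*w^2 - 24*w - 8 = r^3 + r^2*(-3*w - 10) + r*(-10*w^2 + 27*w + 17) + 80*w^2 - 24*w - 8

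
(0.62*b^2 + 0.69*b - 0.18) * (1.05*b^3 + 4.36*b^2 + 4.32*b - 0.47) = 0.651*b^5 + 3.4277*b^4 + 5.4978*b^3 + 1.9046*b^2 - 1.1019*b + 0.0846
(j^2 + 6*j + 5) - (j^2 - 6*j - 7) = 12*j + 12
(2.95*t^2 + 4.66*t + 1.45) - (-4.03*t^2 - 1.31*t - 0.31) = 6.98*t^2 + 5.97*t + 1.76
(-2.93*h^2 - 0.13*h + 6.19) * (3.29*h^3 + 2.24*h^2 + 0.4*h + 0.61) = -9.6397*h^5 - 6.9909*h^4 + 18.9019*h^3 + 12.0263*h^2 + 2.3967*h + 3.7759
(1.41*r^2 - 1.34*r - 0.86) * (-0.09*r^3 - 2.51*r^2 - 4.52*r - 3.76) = -0.1269*r^5 - 3.4185*r^4 - 2.9324*r^3 + 2.9138*r^2 + 8.9256*r + 3.2336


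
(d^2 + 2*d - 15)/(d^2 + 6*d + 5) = (d - 3)/(d + 1)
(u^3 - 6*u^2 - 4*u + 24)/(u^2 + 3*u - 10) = (u^2 - 4*u - 12)/(u + 5)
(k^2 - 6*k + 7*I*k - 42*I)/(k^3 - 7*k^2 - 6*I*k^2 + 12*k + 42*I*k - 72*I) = (k^2 + k*(-6 + 7*I) - 42*I)/(k^3 + k^2*(-7 - 6*I) + k*(12 + 42*I) - 72*I)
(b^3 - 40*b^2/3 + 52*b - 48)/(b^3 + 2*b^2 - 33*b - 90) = (b^2 - 22*b/3 + 8)/(b^2 + 8*b + 15)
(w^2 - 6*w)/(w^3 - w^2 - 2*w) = (6 - w)/(-w^2 + w + 2)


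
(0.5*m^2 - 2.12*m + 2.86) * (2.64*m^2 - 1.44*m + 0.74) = 1.32*m^4 - 6.3168*m^3 + 10.9732*m^2 - 5.6872*m + 2.1164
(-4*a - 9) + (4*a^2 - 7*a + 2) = 4*a^2 - 11*a - 7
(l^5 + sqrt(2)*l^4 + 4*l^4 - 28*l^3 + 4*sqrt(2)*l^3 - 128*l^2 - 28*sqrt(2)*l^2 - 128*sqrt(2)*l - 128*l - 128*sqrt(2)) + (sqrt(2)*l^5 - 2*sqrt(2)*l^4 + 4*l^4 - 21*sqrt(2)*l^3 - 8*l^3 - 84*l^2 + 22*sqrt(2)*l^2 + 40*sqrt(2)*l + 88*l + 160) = l^5 + sqrt(2)*l^5 - sqrt(2)*l^4 + 8*l^4 - 36*l^3 - 17*sqrt(2)*l^3 - 212*l^2 - 6*sqrt(2)*l^2 - 88*sqrt(2)*l - 40*l - 128*sqrt(2) + 160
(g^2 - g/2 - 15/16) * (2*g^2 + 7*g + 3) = 2*g^4 + 6*g^3 - 19*g^2/8 - 129*g/16 - 45/16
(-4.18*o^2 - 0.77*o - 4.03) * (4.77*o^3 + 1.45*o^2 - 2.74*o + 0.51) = -19.9386*o^5 - 9.7339*o^4 - 8.8864*o^3 - 5.8655*o^2 + 10.6495*o - 2.0553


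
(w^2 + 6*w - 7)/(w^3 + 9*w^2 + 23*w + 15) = (w^2 + 6*w - 7)/(w^3 + 9*w^2 + 23*w + 15)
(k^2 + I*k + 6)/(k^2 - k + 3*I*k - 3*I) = (k - 2*I)/(k - 1)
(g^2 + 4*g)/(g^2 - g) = (g + 4)/(g - 1)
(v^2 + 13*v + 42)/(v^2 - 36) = (v + 7)/(v - 6)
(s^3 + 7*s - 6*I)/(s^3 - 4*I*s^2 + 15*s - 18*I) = (s - 2*I)/(s - 6*I)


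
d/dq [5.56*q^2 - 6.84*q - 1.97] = 11.12*q - 6.84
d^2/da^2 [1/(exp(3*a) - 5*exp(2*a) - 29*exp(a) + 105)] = ((-9*exp(2*a) + 20*exp(a) + 29)*(exp(3*a) - 5*exp(2*a) - 29*exp(a) + 105) + 2*(-3*exp(2*a) + 10*exp(a) + 29)^2*exp(a))*exp(a)/(exp(3*a) - 5*exp(2*a) - 29*exp(a) + 105)^3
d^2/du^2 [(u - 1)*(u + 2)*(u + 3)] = 6*u + 8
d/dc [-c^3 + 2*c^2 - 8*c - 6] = -3*c^2 + 4*c - 8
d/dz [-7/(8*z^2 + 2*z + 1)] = 14*(8*z + 1)/(8*z^2 + 2*z + 1)^2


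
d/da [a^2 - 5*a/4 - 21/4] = 2*a - 5/4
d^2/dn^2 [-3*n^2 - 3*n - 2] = -6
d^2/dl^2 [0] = 0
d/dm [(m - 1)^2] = 2*m - 2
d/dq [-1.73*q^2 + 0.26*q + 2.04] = 0.26 - 3.46*q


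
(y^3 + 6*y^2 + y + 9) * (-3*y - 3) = -3*y^4 - 21*y^3 - 21*y^2 - 30*y - 27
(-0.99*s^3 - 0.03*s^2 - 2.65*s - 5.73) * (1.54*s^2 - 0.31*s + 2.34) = -1.5246*s^5 + 0.2607*s^4 - 6.3883*s^3 - 8.0729*s^2 - 4.4247*s - 13.4082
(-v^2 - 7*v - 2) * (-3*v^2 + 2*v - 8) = 3*v^4 + 19*v^3 + 52*v + 16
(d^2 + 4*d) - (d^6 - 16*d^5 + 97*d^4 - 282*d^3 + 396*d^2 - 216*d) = -d^6 + 16*d^5 - 97*d^4 + 282*d^3 - 395*d^2 + 220*d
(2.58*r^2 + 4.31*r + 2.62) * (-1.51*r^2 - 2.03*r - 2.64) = -3.8958*r^4 - 11.7455*r^3 - 19.5167*r^2 - 16.697*r - 6.9168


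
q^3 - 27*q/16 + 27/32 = (q - 3/4)^2*(q + 3/2)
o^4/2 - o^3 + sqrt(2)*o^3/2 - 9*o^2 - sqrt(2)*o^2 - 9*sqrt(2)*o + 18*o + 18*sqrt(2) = (o/2 + sqrt(2)/2)*(o - 2)*(o - 3*sqrt(2))*(o + 3*sqrt(2))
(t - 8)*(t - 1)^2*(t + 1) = t^4 - 9*t^3 + 7*t^2 + 9*t - 8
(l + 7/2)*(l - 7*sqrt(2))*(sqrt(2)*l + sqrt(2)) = sqrt(2)*l^3 - 14*l^2 + 9*sqrt(2)*l^2/2 - 63*l + 7*sqrt(2)*l/2 - 49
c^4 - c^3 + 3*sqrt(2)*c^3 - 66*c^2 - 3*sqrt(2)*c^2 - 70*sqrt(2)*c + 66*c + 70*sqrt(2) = (c - 1)*(c - 5*sqrt(2))*(c + sqrt(2))*(c + 7*sqrt(2))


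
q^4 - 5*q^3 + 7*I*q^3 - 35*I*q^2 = q^2*(q - 5)*(q + 7*I)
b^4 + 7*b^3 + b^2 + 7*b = b*(b + 7)*(b - I)*(b + I)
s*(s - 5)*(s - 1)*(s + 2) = s^4 - 4*s^3 - 7*s^2 + 10*s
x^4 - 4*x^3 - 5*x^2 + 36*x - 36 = (x - 3)*(x - 2)^2*(x + 3)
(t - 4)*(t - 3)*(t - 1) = t^3 - 8*t^2 + 19*t - 12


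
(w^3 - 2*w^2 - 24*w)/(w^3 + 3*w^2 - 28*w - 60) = w*(w^2 - 2*w - 24)/(w^3 + 3*w^2 - 28*w - 60)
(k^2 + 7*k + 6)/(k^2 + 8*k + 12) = (k + 1)/(k + 2)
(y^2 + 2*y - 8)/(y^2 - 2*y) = (y + 4)/y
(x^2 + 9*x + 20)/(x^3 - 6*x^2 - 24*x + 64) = (x + 5)/(x^2 - 10*x + 16)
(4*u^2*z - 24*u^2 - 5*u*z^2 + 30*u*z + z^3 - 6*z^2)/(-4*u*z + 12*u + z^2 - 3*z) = (-u*z + 6*u + z^2 - 6*z)/(z - 3)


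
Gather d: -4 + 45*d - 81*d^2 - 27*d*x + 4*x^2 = -81*d^2 + d*(45 - 27*x) + 4*x^2 - 4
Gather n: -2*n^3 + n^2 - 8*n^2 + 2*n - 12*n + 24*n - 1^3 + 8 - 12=-2*n^3 - 7*n^2 + 14*n - 5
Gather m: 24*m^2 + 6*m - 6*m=24*m^2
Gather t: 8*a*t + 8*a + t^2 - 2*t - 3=8*a + t^2 + t*(8*a - 2) - 3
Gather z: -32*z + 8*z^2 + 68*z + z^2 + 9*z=9*z^2 + 45*z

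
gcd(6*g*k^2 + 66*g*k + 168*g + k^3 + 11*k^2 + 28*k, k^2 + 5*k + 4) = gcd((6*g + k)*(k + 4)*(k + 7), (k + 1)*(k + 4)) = k + 4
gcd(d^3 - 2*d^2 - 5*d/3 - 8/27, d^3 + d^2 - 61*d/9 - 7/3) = d + 1/3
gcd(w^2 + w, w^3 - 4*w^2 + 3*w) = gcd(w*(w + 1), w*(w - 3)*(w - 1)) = w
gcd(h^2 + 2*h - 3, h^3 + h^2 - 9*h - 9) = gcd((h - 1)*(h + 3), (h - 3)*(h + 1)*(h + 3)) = h + 3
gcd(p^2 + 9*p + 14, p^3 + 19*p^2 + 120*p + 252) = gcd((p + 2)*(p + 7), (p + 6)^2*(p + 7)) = p + 7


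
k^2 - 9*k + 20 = (k - 5)*(k - 4)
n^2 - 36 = (n - 6)*(n + 6)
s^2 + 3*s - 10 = (s - 2)*(s + 5)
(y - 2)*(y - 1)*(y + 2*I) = y^3 - 3*y^2 + 2*I*y^2 + 2*y - 6*I*y + 4*I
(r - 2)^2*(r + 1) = r^3 - 3*r^2 + 4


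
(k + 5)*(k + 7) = k^2 + 12*k + 35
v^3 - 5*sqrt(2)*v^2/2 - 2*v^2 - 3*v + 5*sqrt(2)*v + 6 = (v - 2)*(v - 3*sqrt(2))*(v + sqrt(2)/2)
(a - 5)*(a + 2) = a^2 - 3*a - 10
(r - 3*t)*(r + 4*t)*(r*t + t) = r^3*t + r^2*t^2 + r^2*t - 12*r*t^3 + r*t^2 - 12*t^3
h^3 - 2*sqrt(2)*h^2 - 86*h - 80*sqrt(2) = (h - 8*sqrt(2))*(h + sqrt(2))*(h + 5*sqrt(2))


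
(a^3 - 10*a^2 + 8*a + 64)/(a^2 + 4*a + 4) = (a^2 - 12*a + 32)/(a + 2)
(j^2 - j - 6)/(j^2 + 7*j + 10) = (j - 3)/(j + 5)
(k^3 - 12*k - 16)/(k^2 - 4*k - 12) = (k^2 - 2*k - 8)/(k - 6)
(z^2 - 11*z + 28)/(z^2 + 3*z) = (z^2 - 11*z + 28)/(z*(z + 3))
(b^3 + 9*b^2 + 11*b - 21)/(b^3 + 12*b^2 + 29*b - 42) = (b + 3)/(b + 6)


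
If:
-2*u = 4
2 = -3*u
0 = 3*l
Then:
No Solution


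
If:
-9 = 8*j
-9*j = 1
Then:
No Solution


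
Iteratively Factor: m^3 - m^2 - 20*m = (m - 5)*(m^2 + 4*m) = (m - 5)*(m + 4)*(m)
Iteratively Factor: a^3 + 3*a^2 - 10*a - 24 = (a + 2)*(a^2 + a - 12) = (a - 3)*(a + 2)*(a + 4)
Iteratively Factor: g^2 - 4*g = (g)*(g - 4)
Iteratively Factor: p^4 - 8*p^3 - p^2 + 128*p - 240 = (p + 4)*(p^3 - 12*p^2 + 47*p - 60) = (p - 4)*(p + 4)*(p^2 - 8*p + 15) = (p - 4)*(p - 3)*(p + 4)*(p - 5)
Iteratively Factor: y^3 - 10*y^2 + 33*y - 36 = (y - 4)*(y^2 - 6*y + 9) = (y - 4)*(y - 3)*(y - 3)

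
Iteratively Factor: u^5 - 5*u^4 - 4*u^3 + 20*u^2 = (u - 5)*(u^4 - 4*u^2) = u*(u - 5)*(u^3 - 4*u) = u*(u - 5)*(u - 2)*(u^2 + 2*u) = u*(u - 5)*(u - 2)*(u + 2)*(u)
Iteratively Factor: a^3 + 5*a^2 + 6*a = (a + 2)*(a^2 + 3*a) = (a + 2)*(a + 3)*(a)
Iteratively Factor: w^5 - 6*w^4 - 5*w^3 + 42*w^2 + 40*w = (w + 2)*(w^4 - 8*w^3 + 11*w^2 + 20*w) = (w - 5)*(w + 2)*(w^3 - 3*w^2 - 4*w) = (w - 5)*(w - 4)*(w + 2)*(w^2 + w) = (w - 5)*(w - 4)*(w + 1)*(w + 2)*(w)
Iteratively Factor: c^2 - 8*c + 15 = (c - 5)*(c - 3)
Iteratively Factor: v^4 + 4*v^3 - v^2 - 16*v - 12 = (v + 1)*(v^3 + 3*v^2 - 4*v - 12) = (v - 2)*(v + 1)*(v^2 + 5*v + 6) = (v - 2)*(v + 1)*(v + 3)*(v + 2)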